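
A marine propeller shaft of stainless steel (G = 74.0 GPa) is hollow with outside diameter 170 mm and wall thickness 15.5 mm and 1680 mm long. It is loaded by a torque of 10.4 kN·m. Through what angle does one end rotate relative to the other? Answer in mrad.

5.21 mrad

J = π(d_o⁴ − d_i⁴)/32 = π(0.170⁴ − 0.139⁴)/32 = 4.535×10^-5 m⁴.
θ = T·L/(G·J) = 10400 × 1.68 / (74.0×10⁹ × 4.535×10^-5) = 5.207×10^-3 rad.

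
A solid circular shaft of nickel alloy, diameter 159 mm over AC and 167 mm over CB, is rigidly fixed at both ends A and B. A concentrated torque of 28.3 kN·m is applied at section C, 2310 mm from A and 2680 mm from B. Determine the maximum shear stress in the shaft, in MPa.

Compatibility: T_A·a/J_AC = T_B·b/J_CB with T_A + T_B = T₀.
J_AC = 6.27×10^-5 m⁴, J_CB = 7.64×10^-5 m⁴, so T_A = T₀·(J_AC/a)/((J_AC/a)+(J_CB/b)) = 13810 N·m, T_B = 14490 N·m.
τ in each portion: τ_AC = 1.75×10^7 Pa, τ_CB = 1.58×10^7 Pa; maximum is in AC.
τ_max = T_AC·r/J = 13810·0.0795/6.27×10^-5 = 1.750×10^7 Pa.

17.5 MPa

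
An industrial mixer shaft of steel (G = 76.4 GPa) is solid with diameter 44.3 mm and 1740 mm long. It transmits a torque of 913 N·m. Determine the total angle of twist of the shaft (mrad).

J = πd⁴/32 = π(0.0443)⁴/32 = 3.781×10^-7 m⁴.
θ = T·L/(G·J) = 913.0 × 1.74 / (76.4×10⁹ × 3.781×10^-7) = 0.05499 rad.

55.0 mrad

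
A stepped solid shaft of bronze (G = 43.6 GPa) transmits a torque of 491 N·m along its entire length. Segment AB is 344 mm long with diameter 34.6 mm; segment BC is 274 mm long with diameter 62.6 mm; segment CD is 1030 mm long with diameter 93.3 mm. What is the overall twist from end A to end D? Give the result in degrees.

J_AB = π(0.0346)⁴/32 = 1.41×10^-7 m⁴; J_BC = π(0.0626)⁴/32 = 1.51×10^-6 m⁴; J_CD = π(0.0933)⁴/32 = 7.44×10^-6 m⁴.
θ = (T/G)·Σ L_i/J_i = (491.0/43.6×10⁹)·(0.344/1.41×10^-7 + 0.274/1.51×10^-6 + 1.03/7.44×10^-6) = 0.03114 rad.

1.78°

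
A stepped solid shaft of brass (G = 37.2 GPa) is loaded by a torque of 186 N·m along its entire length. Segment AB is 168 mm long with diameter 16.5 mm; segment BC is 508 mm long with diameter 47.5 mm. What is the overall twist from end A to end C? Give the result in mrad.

121 mrad

J_AB = π(0.0165)⁴/32 = 7.28×10^-9 m⁴; J_BC = π(0.0475)⁴/32 = 5.00×10^-7 m⁴.
θ = (T/G)·Σ L_i/J_i = (186.0/37.2×10⁹)·(0.168/7.28×10^-9 + 0.508/5.00×10^-7) = 0.1205 rad.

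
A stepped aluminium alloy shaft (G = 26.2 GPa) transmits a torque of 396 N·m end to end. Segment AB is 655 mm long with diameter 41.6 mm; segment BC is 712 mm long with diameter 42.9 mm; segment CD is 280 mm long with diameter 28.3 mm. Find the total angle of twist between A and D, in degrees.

7.63°

J_AB = π(0.0416)⁴/32 = 2.94×10^-7 m⁴; J_BC = π(0.0429)⁴/32 = 3.33×10^-7 m⁴; J_CD = π(0.0283)⁴/32 = 6.30×10^-8 m⁴.
θ = (T/G)·Σ L_i/J_i = (396.0/26.2×10⁹)·(0.655/2.94×10^-7 + 0.712/3.33×10^-7 + 0.280/6.30×10^-8) = 0.1332 rad.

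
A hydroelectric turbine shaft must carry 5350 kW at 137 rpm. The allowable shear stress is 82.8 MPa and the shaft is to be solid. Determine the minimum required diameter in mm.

284 mm

ω = 2π·137/60 = 14.35 rad/s, so T = P/ω = 5350×10³ / 14.35 = 372900 N·m.
For a solid shaft τ_max = 16T/(πd³), so d = (16T/(π τ_allow))^(1/3) = (16·372900/(π·8.28×10^7))^(1/3) = 0.2841 m.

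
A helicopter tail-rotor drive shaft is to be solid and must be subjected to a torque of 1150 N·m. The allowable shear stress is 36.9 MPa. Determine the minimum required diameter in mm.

For a solid shaft τ_max = 16T/(πd³), so d = (16T/(π τ_allow))^(1/3) = (16·1150/(π·3.69×10^7))^(1/3) = 0.05414 m.

54.1 mm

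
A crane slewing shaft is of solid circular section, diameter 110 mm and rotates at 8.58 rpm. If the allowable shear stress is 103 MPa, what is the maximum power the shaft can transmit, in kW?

24.2 kW

J = πd⁴/32 = π(0.110)⁴/32 = 1.437×10^-5 m⁴.
T_max = τ_allow·J/r = 1.03×10^8 × 1.437×10^-5 / 0.0550 = 26920 N·m.
ω = 2π·8.58/60 = 0.8985 rad/s, so P_max = T_max·ω = 2.419×10^4 W.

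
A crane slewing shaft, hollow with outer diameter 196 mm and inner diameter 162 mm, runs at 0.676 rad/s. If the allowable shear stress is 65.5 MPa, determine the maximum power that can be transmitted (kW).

34.9 kW

J = π(d_o⁴ − d_i⁴)/32 = π(0.196⁴ − 0.162⁴)/32 = 7.727×10^-5 m⁴.
T_max = τ_allow·J/r = 6.55×10^7 × 7.727×10^-5 / 0.0980 = 51640 N·m.
ω = 0.676 rad/s, so P_max = T_max·ω = 3.491×10^4 W.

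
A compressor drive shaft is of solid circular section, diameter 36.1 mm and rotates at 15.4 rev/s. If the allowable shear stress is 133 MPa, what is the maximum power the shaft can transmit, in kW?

J = πd⁴/32 = π(0.0361)⁴/32 = 1.667×10^-7 m⁴.
T_max = τ_allow·J/r = 1.33×10^8 × 1.667×10^-7 / 0.0181 = 1229 N·m.
ω = 2π·15.4 = 96.76 rad/s, so P_max = T_max·ω = 1.189×10^5 W.

119 kW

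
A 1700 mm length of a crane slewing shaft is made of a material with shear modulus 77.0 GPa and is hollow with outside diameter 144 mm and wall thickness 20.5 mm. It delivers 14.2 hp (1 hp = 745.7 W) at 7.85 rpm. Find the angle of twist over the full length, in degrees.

0.523°

ω = 2π·7.85/60 = 0.8221 rad/s, so T = P/ω = 14.2×745.7 / 0.8221 = 12880 N·m.
J = π(d_o⁴ − d_i⁴)/32 = π(0.144⁴ − 0.103⁴)/32 = 3.116×10^-5 m⁴.
θ = T·L/(G·J) = 12880 × 1.70 / (77.0×10⁹ × 3.116×10^-5) = 9.126×10^-3 rad.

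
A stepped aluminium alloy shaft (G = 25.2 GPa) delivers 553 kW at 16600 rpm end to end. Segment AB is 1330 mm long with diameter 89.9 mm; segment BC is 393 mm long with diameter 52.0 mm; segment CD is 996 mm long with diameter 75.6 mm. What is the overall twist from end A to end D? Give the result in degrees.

0.771°

ω = 2π·16600/60 = 1738 rad/s, so T = P/ω = 553×10³ / 1738 = 318.1 N·m.
J_AB = π(0.0899)⁴/32 = 6.41×10^-6 m⁴; J_BC = π(0.0520)⁴/32 = 7.18×10^-7 m⁴; J_CD = π(0.0756)⁴/32 = 3.21×10^-6 m⁴.
θ = (T/G)·Σ L_i/J_i = (318.1/25.2×10⁹)·(1.33/6.41×10^-6 + 0.393/7.18×10^-7 + 0.996/3.21×10^-6) = 0.01345 rad.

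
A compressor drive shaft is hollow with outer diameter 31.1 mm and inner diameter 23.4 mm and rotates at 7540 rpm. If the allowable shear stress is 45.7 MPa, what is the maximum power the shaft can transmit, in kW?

J = π(d_o⁴ − d_i⁴)/32 = π(0.0311⁴ − 0.0234⁴)/32 = 6.241×10^-8 m⁴.
T_max = τ_allow·J/r = 4.57×10^7 × 6.241×10^-8 / 0.0156 = 183.4 N·m.
ω = 2π·7540/60 = 789.6 rad/s, so P_max = T_max·ω = 1.448×10^5 W.

145 kW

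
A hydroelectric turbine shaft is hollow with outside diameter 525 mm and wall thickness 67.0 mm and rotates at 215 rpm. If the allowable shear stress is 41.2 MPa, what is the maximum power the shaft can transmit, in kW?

J = π(d_o⁴ − d_i⁴)/32 = π(0.525⁴ − 0.391⁴)/32 = 5.164×10^-3 m⁴.
T_max = τ_allow·J/r = 4.12×10^7 × 5.164×10^-3 / 0.263 = 810400 N·m.
ω = 2π·215/60 = 22.51 rad/s, so P_max = T_max·ω = 1.825×10^7 W.

18200 kW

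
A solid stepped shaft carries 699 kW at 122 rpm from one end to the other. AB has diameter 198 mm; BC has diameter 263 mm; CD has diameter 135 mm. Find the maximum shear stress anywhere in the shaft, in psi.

16400 psi

ω = 2π·122/60 = 12.78 rad/s, so T = P/ω = 699×10³ / 12.78 = 54710 N·m.
Under the same torque, τ_max = 16T/(πd³) is largest where d is smallest — segment CD (d = 135 mm).
τ_max = 16·54710/(π·(0.135)³) = 1.133×10^8 Pa.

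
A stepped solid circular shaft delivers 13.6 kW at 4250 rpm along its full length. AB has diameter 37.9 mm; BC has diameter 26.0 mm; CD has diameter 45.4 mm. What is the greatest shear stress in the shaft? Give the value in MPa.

ω = 2π·4250/60 = 445.1 rad/s, so T = P/ω = 13.6×10³ / 445.1 = 30.56 N·m.
Under the same torque, τ_max = 16T/(πd³) is largest where d is smallest — segment BC (d = 26.0 mm).
τ_max = 16·30.56/(π·(0.0260)³) = 8.855×10^6 Pa.

8.85 MPa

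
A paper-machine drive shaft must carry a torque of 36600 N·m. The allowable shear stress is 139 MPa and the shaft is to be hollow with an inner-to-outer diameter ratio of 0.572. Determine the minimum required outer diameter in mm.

115 mm

For a hollow shaft with d_i/d_o = 0.572: τ_max = 16T/(π d_o³ (1−k⁴)), so d_o = [16T/(π τ_allow (1−k⁴))]^(1/3) = [16·36600/(π·1.39×10^8·0.8930)]^(1/3) = 0.1145 m.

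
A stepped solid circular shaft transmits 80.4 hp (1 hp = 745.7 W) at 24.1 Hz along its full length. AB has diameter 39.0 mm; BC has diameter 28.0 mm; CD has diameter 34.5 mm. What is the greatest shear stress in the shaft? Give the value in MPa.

ω = 2π·24.1 = 151.4 rad/s, so T = P/ω = 80.4×745.7 / 151.4 = 395.9 N·m.
Under the same torque, τ_max = 16T/(πd³) is largest where d is smallest — segment BC (d = 28.0 mm).
τ_max = 16·395.9/(π·(0.0280)³) = 9.186×10^7 Pa.

91.9 MPa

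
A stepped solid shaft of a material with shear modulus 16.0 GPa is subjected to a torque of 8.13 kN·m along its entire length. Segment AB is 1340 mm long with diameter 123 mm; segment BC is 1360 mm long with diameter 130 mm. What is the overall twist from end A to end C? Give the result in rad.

0.0549 rad

J_AB = π(0.123)⁴/32 = 2.25×10^-5 m⁴; J_BC = π(0.130)⁴/32 = 2.80×10^-5 m⁴.
θ = (T/G)·Σ L_i/J_i = (8130/16.0×10⁹)·(1.34/2.25×10^-5 + 1.36/2.80×10^-5) = 0.05495 rad.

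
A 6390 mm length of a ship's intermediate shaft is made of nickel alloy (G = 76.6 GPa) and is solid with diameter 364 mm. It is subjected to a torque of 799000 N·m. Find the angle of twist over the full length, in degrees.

J = πd⁴/32 = π(0.364)⁴/32 = 1.723×10^-3 m⁴.
θ = T·L/(G·J) = 799000 × 6.39 / (76.6×10⁹ × 1.723×10^-3) = 0.03867 rad.

2.22°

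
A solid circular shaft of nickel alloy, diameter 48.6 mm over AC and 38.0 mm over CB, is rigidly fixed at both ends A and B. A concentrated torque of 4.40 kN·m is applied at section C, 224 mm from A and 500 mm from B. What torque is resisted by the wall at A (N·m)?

3770 N·m

Compatibility: T_A·a/J_AC = T_B·b/J_CB with T_A + T_B = T₀.
J_AC = 5.48×10^-7 m⁴, J_CB = 2.05×10^-7 m⁴, so T_A = T₀·(J_AC/a)/((J_AC/a)+(J_CB/b)) = 3769 N·m, T_B = 631.1 N·m.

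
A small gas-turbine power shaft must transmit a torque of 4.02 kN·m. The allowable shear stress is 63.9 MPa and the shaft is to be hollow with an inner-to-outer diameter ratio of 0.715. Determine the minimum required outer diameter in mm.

75.7 mm

For a hollow shaft with d_i/d_o = 0.715: τ_max = 16T/(π d_o³ (1−k⁴)), so d_o = [16T/(π τ_allow (1−k⁴))]^(1/3) = [16·4020/(π·6.39×10^7·0.7386)]^(1/3) = 0.07570 m.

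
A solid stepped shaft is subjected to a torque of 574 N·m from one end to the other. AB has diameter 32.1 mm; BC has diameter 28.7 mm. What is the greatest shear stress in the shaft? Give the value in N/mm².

124 N/mm²

Under the same torque, τ_max = 16T/(πd³) is largest where d is smallest — segment BC (d = 28.7 mm).
τ_max = 16·574.0/(π·(0.0287)³) = 1.237×10^8 Pa.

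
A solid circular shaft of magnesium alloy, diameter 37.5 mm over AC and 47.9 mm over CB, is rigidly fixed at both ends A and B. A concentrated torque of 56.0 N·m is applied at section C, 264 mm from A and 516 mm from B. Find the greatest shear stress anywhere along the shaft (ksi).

0.332 ksi

Compatibility: T_A·a/J_AC = T_B·b/J_CB with T_A + T_B = T₀.
J_AC = 1.94×10^-7 m⁴, J_CB = 5.17×10^-7 m⁴, so T_A = T₀·(J_AC/a)/((J_AC/a)+(J_CB/b)) = 23.71 N·m, T_B = 32.29 N·m.
τ in each portion: τ_AC = 2.29×10^6 Pa, τ_CB = 1.50×10^6 Pa; maximum is in AC.
τ_max = T_AC·r/J = 23.71·0.0187/1.94×10^-7 = 2.290×10^6 Pa.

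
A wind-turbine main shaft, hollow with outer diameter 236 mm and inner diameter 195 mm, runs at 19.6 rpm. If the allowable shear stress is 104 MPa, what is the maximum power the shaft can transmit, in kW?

J = π(d_o⁴ − d_i⁴)/32 = π(0.236⁴ − 0.195⁴)/32 = 1.626×10^-4 m⁴.
T_max = τ_allow·J/r = 1.04×10^8 × 1.626×10^-4 / 0.118 = 143300 N·m.
ω = 2π·19.6/60 = 2.053 rad/s, so P_max = T_max·ω = 2.941×10^5 W.

294 kW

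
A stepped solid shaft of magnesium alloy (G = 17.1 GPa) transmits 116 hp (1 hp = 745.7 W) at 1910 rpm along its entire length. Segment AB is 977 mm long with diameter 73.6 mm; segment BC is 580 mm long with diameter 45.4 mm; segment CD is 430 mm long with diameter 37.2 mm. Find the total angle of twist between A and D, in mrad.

ω = 2π·1910/60 = 200.0 rad/s, so T = P/ω = 116×745.7 / 200.0 = 432.5 N·m.
J_AB = π(0.0736)⁴/32 = 2.88×10^-6 m⁴; J_BC = π(0.0454)⁴/32 = 4.17×10^-7 m⁴; J_CD = π(0.0372)⁴/32 = 1.88×10^-7 m⁴.
θ = (T/G)·Σ L_i/J_i = (432.5/17.1×10⁹)·(0.977/2.88×10^-6 + 0.580/4.17×10^-7 + 0.430/1.88×10^-7) = 0.1016 rad.

102 mrad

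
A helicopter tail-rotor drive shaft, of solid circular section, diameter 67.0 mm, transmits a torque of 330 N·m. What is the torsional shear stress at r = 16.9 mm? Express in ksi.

0.409 ksi

J = πd⁴/32 = π(0.0670)⁴/32 = 1.978×10^-6 m⁴.
Shear stress varies linearly with radius: τ = T·r/J = 330.0 × 0.0169 / 1.978×10^-6 = 2.819×10^6 Pa.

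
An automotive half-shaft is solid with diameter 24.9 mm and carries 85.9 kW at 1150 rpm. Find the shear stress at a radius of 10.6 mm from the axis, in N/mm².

200 N/mm²

ω = 2π·1150/60 = 120.4 rad/s, so T = P/ω = 85.9×10³ / 120.4 = 713.3 N·m.
J = πd⁴/32 = π(0.0249)⁴/32 = 3.774×10^-8 m⁴.
Shear stress varies linearly with radius: τ = T·r/J = 713.3 × 0.0106 / 3.774×10^-8 = 2.003×10^8 Pa.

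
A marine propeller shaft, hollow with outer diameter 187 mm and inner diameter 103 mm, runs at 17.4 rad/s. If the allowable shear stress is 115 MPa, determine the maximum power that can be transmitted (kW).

J = π(d_o⁴ − d_i⁴)/32 = π(0.187⁴ − 0.103⁴)/32 = 1.090×10^-4 m⁴.
T_max = τ_allow·J/r = 1.15×10^8 × 1.090×10^-4 / 0.0935 = 134100 N·m.
ω = 17.4 rad/s, so P_max = T_max·ω = 2.333×10^6 W.

2330 kW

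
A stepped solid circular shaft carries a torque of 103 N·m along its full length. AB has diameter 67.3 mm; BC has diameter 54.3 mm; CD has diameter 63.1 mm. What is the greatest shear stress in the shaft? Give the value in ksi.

Under the same torque, τ_max = 16T/(πd³) is largest where d is smallest — segment BC (d = 54.3 mm).
τ_max = 16·103.0/(π·(0.0543)³) = 3.276×10^6 Pa.

0.475 ksi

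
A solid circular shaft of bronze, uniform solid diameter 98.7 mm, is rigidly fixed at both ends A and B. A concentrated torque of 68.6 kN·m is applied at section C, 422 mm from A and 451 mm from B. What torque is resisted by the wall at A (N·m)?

With uniform GJ and both ends fixed, compatibility θ_AC = θ_CB gives T_A·a = T_B·b, together with T_A + T_B = T₀.
T_A = T₀·b/(a+b) = 68600·451/873.0 = 35440 N·m; T_B = 33160 N·m.

35400 N·m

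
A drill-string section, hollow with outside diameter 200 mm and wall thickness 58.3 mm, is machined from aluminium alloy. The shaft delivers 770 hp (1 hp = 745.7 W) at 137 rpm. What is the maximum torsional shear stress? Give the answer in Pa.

2.63e7 Pa

ω = 2π·137/60 = 14.35 rad/s, so T = P/ω = 770×745.7 / 14.35 = 40020 N·m.
J = π(d_o⁴ − d_i⁴)/32 = π(0.200⁴ − 0.0834⁴)/32 = 1.523×10^-4 m⁴.
τ_max = T·r/J = 40020 × 0.100 / 1.523×10^-4 = 2.627×10^7 Pa.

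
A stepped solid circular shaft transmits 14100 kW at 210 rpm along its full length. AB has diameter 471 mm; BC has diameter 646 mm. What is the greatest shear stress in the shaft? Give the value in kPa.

ω = 2π·210/60 = 21.99 rad/s, so T = P/ω = 14100×10³ / 21.99 = 641200 N·m.
Under the same torque, τ_max = 16T/(πd³) is largest where d is smallest — segment AB (d = 471 mm).
τ_max = 16·641200/(π·(0.471)³) = 3.125×10^7 Pa.

31300 kPa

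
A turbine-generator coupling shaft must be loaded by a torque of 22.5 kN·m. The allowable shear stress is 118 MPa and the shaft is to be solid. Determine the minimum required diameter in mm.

99.0 mm

For a solid shaft τ_max = 16T/(πd³), so d = (16T/(π τ_allow))^(1/3) = (16·22500/(π·1.18×10^8))^(1/3) = 0.09903 m.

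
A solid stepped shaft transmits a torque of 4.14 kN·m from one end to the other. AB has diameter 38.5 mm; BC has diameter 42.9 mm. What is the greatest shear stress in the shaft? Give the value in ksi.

53.6 ksi

Under the same torque, τ_max = 16T/(πd³) is largest where d is smallest — segment AB (d = 38.5 mm).
τ_max = 16·4140/(π·(0.0385)³) = 3.695×10^8 Pa.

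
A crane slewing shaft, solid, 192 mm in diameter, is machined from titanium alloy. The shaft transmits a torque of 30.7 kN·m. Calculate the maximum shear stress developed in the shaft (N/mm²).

J = πd⁴/32 = π(0.192)⁴/32 = 1.334×10^-4 m⁴.
τ_max = T·r/J = 30700 × 0.0960 / 1.334×10^-4 = 2.209×10^7 Pa.

22.1 N/mm²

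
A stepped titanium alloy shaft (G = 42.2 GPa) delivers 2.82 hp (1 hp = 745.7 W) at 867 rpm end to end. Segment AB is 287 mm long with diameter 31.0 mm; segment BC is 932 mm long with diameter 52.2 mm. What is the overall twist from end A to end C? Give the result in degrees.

ω = 2π·867/60 = 90.79 rad/s, so T = P/ω = 2.82×745.7 / 90.79 = 23.16 N·m.
J_AB = π(0.0310)⁴/32 = 9.07×10^-8 m⁴; J_BC = π(0.0522)⁴/32 = 7.29×10^-7 m⁴.
θ = (T/G)·Σ L_i/J_i = (23.16/42.2×10⁹)·(0.287/9.07×10^-8 + 0.932/7.29×10^-7) = 2.439×10^-3 rad.

0.140°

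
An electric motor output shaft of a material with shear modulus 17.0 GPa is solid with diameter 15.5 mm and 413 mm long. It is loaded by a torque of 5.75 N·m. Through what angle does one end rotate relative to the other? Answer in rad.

J = πd⁴/32 = π(0.0155)⁴/32 = 5.667×10^-9 m⁴.
θ = T·L/(G·J) = 5.750 × 0.413 / (17.0×10⁹ × 5.667×10^-9) = 0.02465 rad.

0.0247 rad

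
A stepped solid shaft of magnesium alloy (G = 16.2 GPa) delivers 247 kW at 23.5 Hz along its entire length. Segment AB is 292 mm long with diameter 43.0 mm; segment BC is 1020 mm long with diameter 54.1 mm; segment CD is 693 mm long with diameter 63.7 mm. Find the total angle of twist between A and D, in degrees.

14.9°

ω = 2π·23.5 = 147.7 rad/s, so T = P/ω = 247×10³ / 147.7 = 1673 N·m.
J_AB = π(0.0430)⁴/32 = 3.36×10^-7 m⁴; J_BC = π(0.0541)⁴/32 = 8.41×10^-7 m⁴; J_CD = π(0.0637)⁴/32 = 1.62×10^-6 m⁴.
θ = (T/G)·Σ L_i/J_i = (1673/16.2×10⁹)·(0.292/3.36×10^-7 + 1.02/8.41×10^-7 + 0.693/1.62×10^-6) = 0.2593 rad.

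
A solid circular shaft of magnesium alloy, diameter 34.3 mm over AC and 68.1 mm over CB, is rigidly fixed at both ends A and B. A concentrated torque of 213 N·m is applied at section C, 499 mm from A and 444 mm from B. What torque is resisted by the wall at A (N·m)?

Compatibility: T_A·a/J_AC = T_B·b/J_CB with T_A + T_B = T₀.
J_AC = 1.36×10^-7 m⁴, J_CB = 2.11×10^-6 m⁴, so T_A = T₀·(J_AC/a)/((J_AC/a)+(J_CB/b)) = 11.54 N·m, T_B = 201.5 N·m.

11.5 N·m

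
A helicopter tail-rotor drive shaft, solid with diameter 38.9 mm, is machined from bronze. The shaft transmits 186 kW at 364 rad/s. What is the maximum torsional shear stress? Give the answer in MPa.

44.2 MPa

ω = 364 rad/s, so T = P/ω = 186×10³ / 364.0 = 511.0 N·m.
J = πd⁴/32 = π(0.0389)⁴/32 = 2.248×10^-7 m⁴.
τ_max = T·r/J = 511.0 × 0.0194 / 2.248×10^-7 = 4.421×10^7 Pa.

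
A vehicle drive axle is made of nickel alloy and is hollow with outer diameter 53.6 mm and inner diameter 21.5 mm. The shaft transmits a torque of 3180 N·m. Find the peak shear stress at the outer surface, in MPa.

J = π(d_o⁴ − d_i⁴)/32 = π(0.0536⁴ − 0.0215⁴)/32 = 7.893×10^-7 m⁴.
τ_max = T·r/J = 3180 × 0.0268 / 7.893×10^-7 = 1.080×10^8 Pa.

108 MPa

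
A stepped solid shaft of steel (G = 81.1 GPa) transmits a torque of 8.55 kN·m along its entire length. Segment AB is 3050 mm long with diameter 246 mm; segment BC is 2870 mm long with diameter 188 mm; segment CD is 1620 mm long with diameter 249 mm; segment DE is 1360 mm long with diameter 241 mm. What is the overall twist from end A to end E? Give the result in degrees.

J_AB = π(0.246)⁴/32 = 3.60×10^-4 m⁴; J_BC = π(0.188)⁴/32 = 1.23×10^-4 m⁴; J_CD = π(0.249)⁴/32 = 3.77×10^-4 m⁴; J_DE = π(0.241)⁴/32 = 3.31×10^-4 m⁴.
θ = (T/G)·Σ L_i/J_i = (8550/81.1×10⁹)·(3.05/3.60×10^-4 + 2.87/1.23×10^-4 + 1.62/3.77×10^-4 + 1.36/3.31×10^-4) = 4.247×10^-3 rad.

0.243°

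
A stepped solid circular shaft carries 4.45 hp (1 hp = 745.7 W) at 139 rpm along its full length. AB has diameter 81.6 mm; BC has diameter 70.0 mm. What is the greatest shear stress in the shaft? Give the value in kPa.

ω = 2π·139/60 = 14.56 rad/s, so T = P/ω = 4.45×745.7 / 14.56 = 228.0 N·m.
Under the same torque, τ_max = 16T/(πd³) is largest where d is smallest — segment BC (d = 70.0 mm).
τ_max = 16·228.0/(π·(0.0700)³) = 3.385×10^6 Pa.

3380 kPa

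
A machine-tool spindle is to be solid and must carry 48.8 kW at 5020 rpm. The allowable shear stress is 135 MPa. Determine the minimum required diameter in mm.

ω = 2π·5020/60 = 525.7 rad/s, so T = P/ω = 48.8×10³ / 525.7 = 92.83 N·m.
For a solid shaft τ_max = 16T/(πd³), so d = (16T/(π τ_allow))^(1/3) = (16·92.83/(π·1.35×10^8))^(1/3) = 0.01519 m.

15.2 mm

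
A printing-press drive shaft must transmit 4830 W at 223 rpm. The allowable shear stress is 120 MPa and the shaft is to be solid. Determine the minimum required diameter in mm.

20.6 mm

ω = 2π·223/60 = 23.35 rad/s, so T = P/ω = 4830 / 23.35 = 206.8 N·m.
For a solid shaft τ_max = 16T/(πd³), so d = (16T/(π τ_allow))^(1/3) = (16·206.8/(π·1.20×10^8))^(1/3) = 0.02063 m.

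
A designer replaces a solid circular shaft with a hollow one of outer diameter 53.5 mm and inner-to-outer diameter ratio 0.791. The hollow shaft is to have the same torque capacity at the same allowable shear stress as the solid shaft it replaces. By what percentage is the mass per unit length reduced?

Equal τ_max and T ⇒ the solid shaft needs d_s³ = d_o³(1−k⁴), so d_s = 53.5·(1−0.791⁴)^(1/3) = 45.34 mm.
Area ratio A_h/A_s = d_o²(1−k²)/d_s² = (1−k²)/(1−k⁴)^(2/3) = 0.5213.
Mass saving = 1 − 0.5213 = 47.9 %.

47.9 %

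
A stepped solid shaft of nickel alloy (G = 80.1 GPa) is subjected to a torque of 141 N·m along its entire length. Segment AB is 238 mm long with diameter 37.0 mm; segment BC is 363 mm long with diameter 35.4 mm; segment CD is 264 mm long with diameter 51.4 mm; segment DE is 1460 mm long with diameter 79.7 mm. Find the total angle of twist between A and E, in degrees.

J_AB = π(0.0370)⁴/32 = 1.84×10^-7 m⁴; J_BC = π(0.0354)⁴/32 = 1.54×10^-7 m⁴; J_CD = π(0.0514)⁴/32 = 6.85×10^-7 m⁴; J_DE = π(0.0797)⁴/32 = 3.96×10^-6 m⁴.
θ = (T/G)·Σ L_i/J_i = (141.0/80.1×10⁹)·(0.238/1.84×10^-7 + 0.363/1.54×10^-7 + 0.264/6.85×10^-7 + 1.46/3.96×10^-6) = 7.749×10^-3 rad.

0.444°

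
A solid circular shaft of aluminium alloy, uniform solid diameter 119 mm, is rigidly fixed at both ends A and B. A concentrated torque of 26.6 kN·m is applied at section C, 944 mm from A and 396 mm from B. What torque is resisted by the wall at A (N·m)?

7860 N·m

With uniform GJ and both ends fixed, compatibility θ_AC = θ_CB gives T_A·a = T_B·b, together with T_A + T_B = T₀.
T_A = T₀·b/(a+b) = 26600·396/1340 = 7861 N·m; T_B = 18740 N·m.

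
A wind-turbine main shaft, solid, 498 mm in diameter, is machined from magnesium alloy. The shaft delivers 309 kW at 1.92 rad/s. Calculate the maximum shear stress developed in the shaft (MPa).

ω = 1.92 rad/s, so T = P/ω = 309×10³ / 1.920 = 160900 N·m.
J = πd⁴/32 = π(0.498)⁴/32 = 6.038×10^-3 m⁴.
τ_max = T·r/J = 160900 × 0.249 / 6.038×10^-3 = 6.637×10^6 Pa.

6.64 MPa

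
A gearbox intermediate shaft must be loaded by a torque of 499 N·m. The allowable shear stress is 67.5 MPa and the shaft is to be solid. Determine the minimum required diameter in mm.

33.5 mm

For a solid shaft τ_max = 16T/(πd³), so d = (16T/(π τ_allow))^(1/3) = (16·499.0/(π·6.75×10^7))^(1/3) = 0.03352 m.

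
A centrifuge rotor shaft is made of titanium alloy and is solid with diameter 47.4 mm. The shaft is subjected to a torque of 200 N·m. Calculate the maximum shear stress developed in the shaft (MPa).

J = πd⁴/32 = π(0.0474)⁴/32 = 4.956×10^-7 m⁴.
τ_max = T·r/J = 200.0 × 0.0237 / 4.956×10^-7 = 9.565×10^6 Pa.

9.56 MPa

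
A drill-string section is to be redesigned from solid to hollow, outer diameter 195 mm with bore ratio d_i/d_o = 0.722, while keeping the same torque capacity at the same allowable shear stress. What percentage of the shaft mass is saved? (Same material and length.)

40.9 %

Equal τ_max and T ⇒ the solid shaft needs d_s³ = d_o³(1−k⁴), so d_s = 195·(1−0.722⁴)^(1/3) = 175.4 mm.
Area ratio A_h/A_s = d_o²(1−k²)/d_s² = (1−k²)/(1−k⁴)^(2/3) = 0.5914.
Mass saving = 1 − 0.5914 = 40.9 %.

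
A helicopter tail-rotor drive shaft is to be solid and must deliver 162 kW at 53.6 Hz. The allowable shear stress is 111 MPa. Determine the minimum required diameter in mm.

ω = 2π·53.6 = 336.8 rad/s, so T = P/ω = 162×10³ / 336.8 = 481.0 N·m.
For a solid shaft τ_max = 16T/(πd³), so d = (16T/(π τ_allow))^(1/3) = (16·481.0/(π·1.11×10^8))^(1/3) = 0.02805 m.

28.1 mm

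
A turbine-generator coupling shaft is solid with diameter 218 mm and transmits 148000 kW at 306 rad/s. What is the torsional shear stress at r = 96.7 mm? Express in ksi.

30.6 ksi

ω = 306 rad/s, so T = P/ω = 148000×10³ / 306.0 = 483700 N·m.
J = πd⁴/32 = π(0.218)⁴/32 = 2.217×10^-4 m⁴.
Shear stress varies linearly with radius: τ = T·r/J = 483700 × 0.0967 / 2.217×10^-4 = 2.109×10^8 Pa.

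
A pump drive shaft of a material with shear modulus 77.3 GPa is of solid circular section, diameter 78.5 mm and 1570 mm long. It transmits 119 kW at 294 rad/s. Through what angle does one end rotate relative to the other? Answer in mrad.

ω = 294 rad/s, so T = P/ω = 119×10³ / 294.0 = 404.8 N·m.
J = πd⁴/32 = π(0.0785)⁴/32 = 3.728×10^-6 m⁴.
θ = T·L/(G·J) = 404.8 × 1.57 / (77.3×10⁹ × 3.728×10^-6) = 2.205×10^-3 rad.

2.21 mrad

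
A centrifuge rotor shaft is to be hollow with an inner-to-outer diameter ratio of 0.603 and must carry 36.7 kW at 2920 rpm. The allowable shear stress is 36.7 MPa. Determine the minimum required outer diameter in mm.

ω = 2π·2920/60 = 305.8 rad/s, so T = P/ω = 36.7×10³ / 305.8 = 120.0 N·m.
For a hollow shaft with d_i/d_o = 0.603: τ_max = 16T/(π d_o³ (1−k⁴)), so d_o = [16T/(π τ_allow (1−k⁴))]^(1/3) = [16·120.0/(π·3.67×10^7·0.8678)]^(1/3) = 0.02677 m.

26.8 mm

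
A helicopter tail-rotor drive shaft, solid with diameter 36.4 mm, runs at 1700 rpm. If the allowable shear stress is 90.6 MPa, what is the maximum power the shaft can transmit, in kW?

J = πd⁴/32 = π(0.0364)⁴/32 = 1.723×10^-7 m⁴.
T_max = τ_allow·J/r = 9.06×10^7 × 1.723×10^-7 / 0.0182 = 858.0 N·m.
ω = 2π·1700/60 = 178.0 rad/s, so P_max = T_max·ω = 1.527×10^5 W.

153 kW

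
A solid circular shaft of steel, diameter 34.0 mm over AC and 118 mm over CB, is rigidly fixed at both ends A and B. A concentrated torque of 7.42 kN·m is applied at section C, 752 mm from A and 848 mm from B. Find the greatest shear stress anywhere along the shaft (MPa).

Compatibility: T_A·a/J_AC = T_B·b/J_CB with T_A + T_B = T₀.
J_AC = 1.31×10^-7 m⁴, J_CB = 1.90×10^-5 m⁴, so T_A = T₀·(J_AC/a)/((J_AC/a)+(J_CB/b)) = 57.23 N·m, T_B = 7363 N·m.
τ in each portion: τ_AC = 7.42×10^6 Pa, τ_CB = 2.28×10^7 Pa; maximum is in CB.
τ_max = T_CB·r/J = 7363·0.0590/1.90×10^-5 = 2.282×10^7 Pa.

22.8 MPa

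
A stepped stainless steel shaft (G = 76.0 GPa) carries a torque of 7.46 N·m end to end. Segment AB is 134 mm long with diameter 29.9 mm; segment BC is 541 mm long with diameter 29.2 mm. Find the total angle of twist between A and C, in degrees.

0.0522°

J_AB = π(0.0299)⁴/32 = 7.85×10^-8 m⁴; J_BC = π(0.0292)⁴/32 = 7.14×10^-8 m⁴.
θ = (T/G)·Σ L_i/J_i = (7.460/76.0×10⁹)·(0.134/7.85×10^-8 + 0.541/7.14×10^-8) = 9.117×10^-4 rad.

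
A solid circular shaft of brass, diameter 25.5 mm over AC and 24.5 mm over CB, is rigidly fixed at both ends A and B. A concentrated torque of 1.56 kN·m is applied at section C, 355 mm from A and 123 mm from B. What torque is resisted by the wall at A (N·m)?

451 N·m

Compatibility: T_A·a/J_AC = T_B·b/J_CB with T_A + T_B = T₀.
J_AC = 4.15×10^-8 m⁴, J_CB = 3.54×10^-8 m⁴, so T_A = T₀·(J_AC/a)/((J_AC/a)+(J_CB/b)) = 450.9 N·m, T_B = 1109 N·m.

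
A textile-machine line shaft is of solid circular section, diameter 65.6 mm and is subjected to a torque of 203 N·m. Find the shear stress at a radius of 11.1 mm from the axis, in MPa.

J = πd⁴/32 = π(0.0656)⁴/32 = 1.818×10^-6 m⁴.
Shear stress varies linearly with radius: τ = T·r/J = 203.0 × 0.0111 / 1.818×10^-6 = 1.239×10^6 Pa.

1.24 MPa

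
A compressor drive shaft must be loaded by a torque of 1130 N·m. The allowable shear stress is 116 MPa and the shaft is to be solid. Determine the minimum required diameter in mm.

For a solid shaft τ_max = 16T/(πd³), so d = (16T/(π τ_allow))^(1/3) = (16·1130/(π·1.16×10^8))^(1/3) = 0.03674 m.

36.7 mm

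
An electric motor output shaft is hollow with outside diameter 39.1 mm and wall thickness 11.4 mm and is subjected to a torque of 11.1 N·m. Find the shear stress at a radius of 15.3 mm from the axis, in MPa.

J = π(d_o⁴ − d_i⁴)/32 = π(0.0391⁴ − 0.0163⁴)/32 = 2.225×10^-7 m⁴.
Shear stress varies linearly with radius: τ = T·r/J = 11.10 × 0.0153 / 2.225×10^-7 = 7.632×10^5 Pa.

0.763 MPa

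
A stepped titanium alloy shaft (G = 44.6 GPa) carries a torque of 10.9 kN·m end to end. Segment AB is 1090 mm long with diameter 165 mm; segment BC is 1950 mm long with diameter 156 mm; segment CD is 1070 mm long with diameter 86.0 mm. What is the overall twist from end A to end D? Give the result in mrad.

J_AB = π(0.165)⁴/32 = 7.28×10^-5 m⁴; J_BC = π(0.156)⁴/32 = 5.81×10^-5 m⁴; J_CD = π(0.0860)⁴/32 = 5.37×10^-6 m⁴.
θ = (T/G)·Σ L_i/J_i = (10900/44.6×10⁹)·(1.09/7.28×10^-5 + 1.95/5.81×10^-5 + 1.07/5.37×10^-6) = 0.06055 rad.

60.6 mrad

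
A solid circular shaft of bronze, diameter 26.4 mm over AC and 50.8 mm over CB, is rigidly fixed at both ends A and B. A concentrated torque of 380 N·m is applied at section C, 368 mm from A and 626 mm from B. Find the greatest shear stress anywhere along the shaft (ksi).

1.90 ksi

Compatibility: T_A·a/J_AC = T_B·b/J_CB with T_A + T_B = T₀.
J_AC = 4.77×10^-8 m⁴, J_CB = 6.54×10^-7 m⁴, so T_A = T₀·(J_AC/a)/((J_AC/a)+(J_CB/b)) = 41.94 N·m, T_B = 338.1 N·m.
τ in each portion: τ_AC = 1.16×10^7 Pa, τ_CB = 1.31×10^7 Pa; maximum is in CB.
τ_max = T_CB·r/J = 338.1·0.0254/6.54×10^-7 = 1.313×10^7 Pa.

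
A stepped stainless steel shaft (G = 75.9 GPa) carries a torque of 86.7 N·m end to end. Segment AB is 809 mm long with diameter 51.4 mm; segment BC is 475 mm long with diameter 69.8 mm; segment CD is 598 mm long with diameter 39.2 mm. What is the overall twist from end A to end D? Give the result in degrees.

0.259°

J_AB = π(0.0514)⁴/32 = 6.85×10^-7 m⁴; J_BC = π(0.0698)⁴/32 = 2.33×10^-6 m⁴; J_CD = π(0.0392)⁴/32 = 2.32×10^-7 m⁴.
θ = (T/G)·Σ L_i/J_i = (86.70/75.9×10⁹)·(0.809/6.85×10^-7 + 0.475/2.33×10^-6 + 0.598/2.32×10^-7) = 4.528×10^-3 rad.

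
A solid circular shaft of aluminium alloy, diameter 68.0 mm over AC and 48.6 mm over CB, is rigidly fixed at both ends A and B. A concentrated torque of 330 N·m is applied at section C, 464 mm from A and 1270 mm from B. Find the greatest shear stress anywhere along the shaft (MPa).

4.88 MPa

Compatibility: T_A·a/J_AC = T_B·b/J_CB with T_A + T_B = T₀.
J_AC = 2.10×10^-6 m⁴, J_CB = 5.48×10^-7 m⁴, so T_A = T₀·(J_AC/a)/((J_AC/a)+(J_CB/b)) = 301.3 N·m, T_B = 28.72 N·m.
τ in each portion: τ_AC = 4.88×10^6 Pa, τ_CB = 1.27×10^6 Pa; maximum is in AC.
τ_max = T_AC·r/J = 301.3·0.0340/2.10×10^-6 = 4.880×10^6 Pa.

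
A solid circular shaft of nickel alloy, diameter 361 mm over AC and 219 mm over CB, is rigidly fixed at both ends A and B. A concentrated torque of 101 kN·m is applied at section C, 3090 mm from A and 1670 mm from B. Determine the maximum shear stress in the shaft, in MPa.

9.81 MPa

Compatibility: T_A·a/J_AC = T_B·b/J_CB with T_A + T_B = T₀.
J_AC = 1.67×10^-3 m⁴, J_CB = 2.26×10^-4 m⁴, so T_A = T₀·(J_AC/a)/((J_AC/a)+(J_CB/b)) = 80760 N·m, T_B = 20240 N·m.
τ in each portion: τ_AC = 8.74×10^6 Pa, τ_CB = 9.81×10^6 Pa; maximum is in CB.
τ_max = T_CB·r/J = 20240·0.110/2.26×10^-4 = 9.814×10^6 Pa.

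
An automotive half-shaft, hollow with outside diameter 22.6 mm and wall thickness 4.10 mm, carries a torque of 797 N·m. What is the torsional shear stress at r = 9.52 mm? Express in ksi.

J = π(d_o⁴ − d_i⁴)/32 = π(0.0226⁴ − 0.0144⁴)/32 = 2.139×10^-8 m⁴.
Shear stress varies linearly with radius: τ = T·r/J = 797.0 × 0.00952 / 2.139×10^-8 = 3.547×10^8 Pa.

51.4 ksi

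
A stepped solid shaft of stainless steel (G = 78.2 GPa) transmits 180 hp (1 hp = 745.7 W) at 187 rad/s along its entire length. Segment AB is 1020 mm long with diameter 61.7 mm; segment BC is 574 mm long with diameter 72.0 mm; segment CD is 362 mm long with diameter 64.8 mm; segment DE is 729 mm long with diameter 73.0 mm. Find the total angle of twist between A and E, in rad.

ω = 187 rad/s, so T = P/ω = 180×745.7 / 187.0 = 717.8 N·m.
J_AB = π(0.0617)⁴/32 = 1.42×10^-6 m⁴; J_BC = π(0.0720)⁴/32 = 2.64×10^-6 m⁴; J_CD = π(0.0648)⁴/32 = 1.73×10^-6 m⁴; J_DE = π(0.0730)⁴/32 = 2.79×10^-6 m⁴.
θ = (T/G)·Σ L_i/J_i = (717.8/78.2×10⁹)·(1.02/1.42×10^-6 + 0.574/2.64×10^-6 + 0.362/1.73×10^-6 + 0.729/2.79×10^-6) = 0.01290 rad.

0.0129 rad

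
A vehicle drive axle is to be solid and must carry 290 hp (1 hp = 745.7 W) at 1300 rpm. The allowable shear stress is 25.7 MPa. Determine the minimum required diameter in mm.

ω = 2π·1300/60 = 136.1 rad/s, so T = P/ω = 290×745.7 / 136.1 = 1589 N·m.
For a solid shaft τ_max = 16T/(πd³), so d = (16T/(π τ_allow))^(1/3) = (16·1589/(π·2.57×10^7))^(1/3) = 0.06803 m.

68.0 mm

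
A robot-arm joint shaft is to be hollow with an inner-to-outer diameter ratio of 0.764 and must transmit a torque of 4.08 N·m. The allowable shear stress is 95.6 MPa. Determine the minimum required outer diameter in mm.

6.91 mm

For a hollow shaft with d_i/d_o = 0.764: τ_max = 16T/(π d_o³ (1−k⁴)), so d_o = [16T/(π τ_allow (1−k⁴))]^(1/3) = [16·4.080/(π·9.56×10^7·0.6593)]^(1/3) = 0.006908 m.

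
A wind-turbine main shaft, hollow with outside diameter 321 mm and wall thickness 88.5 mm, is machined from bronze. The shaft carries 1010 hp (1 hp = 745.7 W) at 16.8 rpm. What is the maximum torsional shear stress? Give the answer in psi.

9960 psi

ω = 2π·16.8/60 = 1.759 rad/s, so T = P/ω = 1010×745.7 / 1.759 = 428100 N·m.
J = π(d_o⁴ − d_i⁴)/32 = π(0.321⁴ − 0.144⁴)/32 = 1.000×10^-3 m⁴.
τ_max = T·r/J = 428100 × 0.161 / 1.000×10^-3 = 6.870×10^7 Pa.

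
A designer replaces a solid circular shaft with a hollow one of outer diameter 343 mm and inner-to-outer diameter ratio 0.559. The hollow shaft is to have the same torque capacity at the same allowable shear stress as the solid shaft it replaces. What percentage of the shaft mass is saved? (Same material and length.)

26.4 %

Equal τ_max and T ⇒ the solid shaft needs d_s³ = d_o³(1−k⁴), so d_s = 343·(1−0.559⁴)^(1/3) = 331.5 mm.
Area ratio A_h/A_s = d_o²(1−k²)/d_s² = (1−k²)/(1−k⁴)^(2/3) = 0.7363.
Mass saving = 1 − 0.7363 = 26.4 %.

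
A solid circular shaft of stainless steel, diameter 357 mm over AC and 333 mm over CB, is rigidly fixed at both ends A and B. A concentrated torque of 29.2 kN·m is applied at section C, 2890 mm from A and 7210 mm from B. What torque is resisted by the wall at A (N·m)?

22400 N·m

Compatibility: T_A·a/J_AC = T_B·b/J_CB with T_A + T_B = T₀.
J_AC = 1.59×10^-3 m⁴, J_CB = 1.21×10^-3 m⁴, so T_A = T₀·(J_AC/a)/((J_AC/a)+(J_CB/b)) = 22400 N·m, T_B = 6798 N·m.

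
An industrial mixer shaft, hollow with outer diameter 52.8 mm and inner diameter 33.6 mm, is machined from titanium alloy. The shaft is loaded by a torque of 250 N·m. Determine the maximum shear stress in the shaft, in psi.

1500 psi

J = π(d_o⁴ − d_i⁴)/32 = π(0.0528⁴ − 0.0336⁴)/32 = 6.379×10^-7 m⁴.
τ_max = T·r/J = 250.0 × 0.0264 / 6.379×10^-7 = 1.035×10^7 Pa.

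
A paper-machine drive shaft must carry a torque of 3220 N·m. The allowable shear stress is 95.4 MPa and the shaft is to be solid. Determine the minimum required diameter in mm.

For a solid shaft τ_max = 16T/(πd³), so d = (16T/(π τ_allow))^(1/3) = (16·3220/(π·9.54×10^7))^(1/3) = 0.05560 m.

55.6 mm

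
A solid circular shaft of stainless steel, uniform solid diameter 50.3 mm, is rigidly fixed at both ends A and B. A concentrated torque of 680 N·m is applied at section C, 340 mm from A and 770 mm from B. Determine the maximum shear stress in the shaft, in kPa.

18900 kPa

With uniform GJ and both ends fixed, compatibility θ_AC = θ_CB gives T_A·a = T_B·b, together with T_A + T_B = T₀.
T_A = T₀·b/(a+b) = 680.0·770/1110 = 471.7 N·m; T_B = 208.3 N·m.
τ in each portion: τ_AC = 1.89×10^7 Pa, τ_CB = 8.34×10^6 Pa; maximum is in AC.
τ_max = T_AC·r/J = 471.7·0.0251/6.28×10^-7 = 1.888×10^7 Pa.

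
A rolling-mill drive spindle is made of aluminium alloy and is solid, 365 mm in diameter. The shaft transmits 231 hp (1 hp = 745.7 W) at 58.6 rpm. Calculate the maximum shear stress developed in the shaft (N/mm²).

2.94 N/mm²

ω = 2π·58.6/60 = 6.137 rad/s, so T = P/ω = 231×745.7 / 6.137 = 28070 N·m.
J = πd⁴/32 = π(0.365)⁴/32 = 1.742×10^-3 m⁴.
τ_max = T·r/J = 28070 × 0.182 / 1.742×10^-3 = 2.940×10^6 Pa.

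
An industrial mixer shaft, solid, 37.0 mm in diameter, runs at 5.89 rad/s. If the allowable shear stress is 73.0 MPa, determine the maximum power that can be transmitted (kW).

J = πd⁴/32 = π(0.0370)⁴/32 = 1.840×10^-7 m⁴.
T_max = τ_allow·J/r = 7.30×10^7 × 1.840×10^-7 / 0.0185 = 726.0 N·m.
ω = 5.89 rad/s, so P_max = T_max·ω = 4276 W.

4.28 kW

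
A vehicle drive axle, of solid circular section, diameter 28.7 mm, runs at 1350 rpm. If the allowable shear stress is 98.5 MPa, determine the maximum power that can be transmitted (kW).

64.6 kW

J = πd⁴/32 = π(0.0287)⁴/32 = 6.661×10^-8 m⁴.
T_max = τ_allow·J/r = 9.85×10^7 × 6.661×10^-8 / 0.0143 = 457.2 N·m.
ω = 2π·1350/60 = 141.4 rad/s, so P_max = T_max·ω = 6.464×10^4 W.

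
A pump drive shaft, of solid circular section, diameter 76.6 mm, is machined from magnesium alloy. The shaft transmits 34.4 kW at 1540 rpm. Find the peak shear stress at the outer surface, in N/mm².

ω = 2π·1540/60 = 161.3 rad/s, so T = P/ω = 34.4×10³ / 161.3 = 213.3 N·m.
J = πd⁴/32 = π(0.0766)⁴/32 = 3.380×10^-6 m⁴.
τ_max = T·r/J = 213.3 × 0.0383 / 3.380×10^-6 = 2.417×10^6 Pa.

2.42 N/mm²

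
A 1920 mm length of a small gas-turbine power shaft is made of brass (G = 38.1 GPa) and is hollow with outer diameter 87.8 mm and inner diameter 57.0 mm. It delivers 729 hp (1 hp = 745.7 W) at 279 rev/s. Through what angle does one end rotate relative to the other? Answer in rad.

0.00326 rad

ω = 2π·279 = 1753 rad/s, so T = P/ω = 729×745.7 / 1753 = 310.1 N·m.
J = π(d_o⁴ − d_i⁴)/32 = π(0.0878⁴ − 0.0570⁴)/32 = 4.798×10^-6 m⁴.
θ = T·L/(G·J) = 310.1 × 1.92 / (38.1×10⁹ × 4.798×10^-6) = 3.257×10^-3 rad.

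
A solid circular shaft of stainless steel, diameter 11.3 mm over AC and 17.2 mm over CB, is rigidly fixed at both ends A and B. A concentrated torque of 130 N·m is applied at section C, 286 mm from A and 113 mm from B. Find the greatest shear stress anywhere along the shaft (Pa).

Compatibility: T_A·a/J_AC = T_B·b/J_CB with T_A + T_B = T₀.
J_AC = 1.60×10^-9 m⁴, J_CB = 8.59×10^-9 m⁴, so T_A = T₀·(J_AC/a)/((J_AC/a)+(J_CB/b)) = 8.913 N·m, T_B = 121.1 N·m.
τ in each portion: τ_AC = 3.15×10^7 Pa, τ_CB = 1.21×10^8 Pa; maximum is in CB.
τ_max = T_CB·r/J = 121.1·0.00860/8.59×10^-9 = 1.212×10^8 Pa.

1.21e8 Pa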